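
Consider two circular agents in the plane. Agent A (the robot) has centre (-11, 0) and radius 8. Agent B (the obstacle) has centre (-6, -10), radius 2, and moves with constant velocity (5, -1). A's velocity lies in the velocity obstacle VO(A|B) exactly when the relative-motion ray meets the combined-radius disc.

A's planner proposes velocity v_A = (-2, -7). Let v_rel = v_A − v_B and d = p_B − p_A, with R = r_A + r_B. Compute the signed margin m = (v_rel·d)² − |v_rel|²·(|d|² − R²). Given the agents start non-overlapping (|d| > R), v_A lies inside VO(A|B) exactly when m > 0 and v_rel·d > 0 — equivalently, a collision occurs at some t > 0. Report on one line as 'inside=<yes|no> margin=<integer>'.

d = (5, -10),  |d|² = 125;  R = 8+2 = 10,  c = 125−10² = 25
v_rel = (-7, -6),  |v_rel|² = 85;  v_rel·d = (-7)·(5) + (-6)·(-10) = 25
85·t² − 50·t + 25 = 0  ⇒  m = 25² − 85·25 = -1500
m = -1500 < 0,  v_rel·d = 25 > 0  ⇒  outside

inside=no margin=-1500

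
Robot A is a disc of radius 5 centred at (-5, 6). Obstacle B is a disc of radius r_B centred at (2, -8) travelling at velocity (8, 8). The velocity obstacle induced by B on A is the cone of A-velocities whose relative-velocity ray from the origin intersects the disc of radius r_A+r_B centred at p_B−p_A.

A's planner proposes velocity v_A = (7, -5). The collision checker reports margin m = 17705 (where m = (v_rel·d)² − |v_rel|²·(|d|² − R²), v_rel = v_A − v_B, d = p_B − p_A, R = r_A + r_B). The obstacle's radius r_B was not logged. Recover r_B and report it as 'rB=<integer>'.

m = 17705
d = (7, -14);  v_rel = (-1, -13),  |v_rel|² = 170
v_rel×d = (-1)·(-14) − (-13)·(7) = 105
since m = R²·170 − 105²:  R² = (11025 + 17705) / 170 = 169
R = √169 = 13  ⇒  r_B = 13 − 5 = 8

rB=8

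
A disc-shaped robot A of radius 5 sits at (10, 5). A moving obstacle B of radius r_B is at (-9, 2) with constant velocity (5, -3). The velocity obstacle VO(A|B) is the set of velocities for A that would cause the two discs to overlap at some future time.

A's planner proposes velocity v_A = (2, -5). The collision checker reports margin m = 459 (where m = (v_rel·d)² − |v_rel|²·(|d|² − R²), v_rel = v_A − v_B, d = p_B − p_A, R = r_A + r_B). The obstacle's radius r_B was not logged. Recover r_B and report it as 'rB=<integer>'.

m = 459
d = (-19, -3);  v_rel = (-3, -2),  |v_rel|² = 13
v_rel×d = (-3)·(-3) − (-2)·(-19) = -29
since m = R²·13 − (-29)²:  R² = (841 + 459) / 13 = 100
R = √100 = 10  ⇒  r_B = 10 − 5 = 5

rB=5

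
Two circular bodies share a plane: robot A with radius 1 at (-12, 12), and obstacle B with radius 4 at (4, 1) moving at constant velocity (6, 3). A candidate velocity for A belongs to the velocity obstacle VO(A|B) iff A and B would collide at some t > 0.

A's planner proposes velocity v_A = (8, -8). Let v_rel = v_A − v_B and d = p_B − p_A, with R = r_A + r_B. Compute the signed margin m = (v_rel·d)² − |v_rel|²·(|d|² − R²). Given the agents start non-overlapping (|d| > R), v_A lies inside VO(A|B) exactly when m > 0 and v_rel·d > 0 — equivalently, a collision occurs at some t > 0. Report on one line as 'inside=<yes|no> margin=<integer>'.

d = (16, -11),  |d|² = 377;  R = 1+4 = 5,  c = 377−5² = 352
v_rel = (2, -11),  |v_rel|² = 125;  v_rel·d = (2)·(16) + (-11)·(-11) = 153
125·t² − 306·t + 352 = 0  ⇒  m = 153² − 125·352 = -20591
m = -20591 < 0,  v_rel·d = 153 > 0  ⇒  outside

inside=no margin=-20591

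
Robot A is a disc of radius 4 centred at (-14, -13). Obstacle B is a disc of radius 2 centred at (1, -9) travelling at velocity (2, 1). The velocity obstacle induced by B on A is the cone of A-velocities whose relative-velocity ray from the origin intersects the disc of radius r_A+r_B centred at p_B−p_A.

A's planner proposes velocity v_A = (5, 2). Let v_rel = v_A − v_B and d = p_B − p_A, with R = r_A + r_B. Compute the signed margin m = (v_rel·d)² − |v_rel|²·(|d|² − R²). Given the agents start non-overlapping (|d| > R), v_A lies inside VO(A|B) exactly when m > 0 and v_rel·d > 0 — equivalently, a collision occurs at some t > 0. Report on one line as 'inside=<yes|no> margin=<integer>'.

d = (15, 4),  |d|² = 241;  R = 4+2 = 6,  c = 241−6² = 205
v_rel = (3, 1),  |v_rel|² = 10;  v_rel·d = (3)·(15) + (1)·(4) = 49
10·t² − 98·t + 205 = 0  ⇒  m = 49² − 10·205 = 351
m = 351 > 0,  v_rel·d = 49 > 0  ⇒  inside

inside=yes margin=351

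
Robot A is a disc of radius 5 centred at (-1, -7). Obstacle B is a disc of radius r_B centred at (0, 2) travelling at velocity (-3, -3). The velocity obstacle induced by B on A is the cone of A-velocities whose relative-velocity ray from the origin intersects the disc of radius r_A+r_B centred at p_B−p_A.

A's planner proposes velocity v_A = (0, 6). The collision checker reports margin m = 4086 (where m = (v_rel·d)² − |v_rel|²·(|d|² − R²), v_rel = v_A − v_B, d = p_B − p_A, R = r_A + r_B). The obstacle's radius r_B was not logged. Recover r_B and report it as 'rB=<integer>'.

m = 4086
d = (1, 9);  v_rel = (3, 9),  |v_rel|² = 90
v_rel×d = (3)·(9) − (9)·(1) = 18
since m = R²·90 − 18²:  R² = (324 + 4086) / 90 = 49
R = √49 = 7  ⇒  r_B = 7 − 5 = 2

rB=2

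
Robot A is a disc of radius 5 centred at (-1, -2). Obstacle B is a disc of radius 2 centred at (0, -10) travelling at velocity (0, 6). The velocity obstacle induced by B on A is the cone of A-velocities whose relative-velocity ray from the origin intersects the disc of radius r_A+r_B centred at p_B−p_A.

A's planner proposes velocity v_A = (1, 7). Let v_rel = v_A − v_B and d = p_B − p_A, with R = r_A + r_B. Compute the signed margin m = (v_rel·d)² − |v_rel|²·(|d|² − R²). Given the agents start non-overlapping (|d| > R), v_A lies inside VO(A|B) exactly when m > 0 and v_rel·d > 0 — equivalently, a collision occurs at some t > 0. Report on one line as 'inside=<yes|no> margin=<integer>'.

d = (1, -8),  |d|² = 65;  R = 5+2 = 7,  c = 65−7² = 16
v_rel = (1, 1),  |v_rel|² = 2;  v_rel·d = (1)·(1) + (1)·(-8) = -7
2·t² + 14·t + 16 = 0  ⇒  m = (-7)² − 2·16 = 17
m = 17 > 0,  v_rel·d = -7 < 0  ⇒  outside

inside=no margin=17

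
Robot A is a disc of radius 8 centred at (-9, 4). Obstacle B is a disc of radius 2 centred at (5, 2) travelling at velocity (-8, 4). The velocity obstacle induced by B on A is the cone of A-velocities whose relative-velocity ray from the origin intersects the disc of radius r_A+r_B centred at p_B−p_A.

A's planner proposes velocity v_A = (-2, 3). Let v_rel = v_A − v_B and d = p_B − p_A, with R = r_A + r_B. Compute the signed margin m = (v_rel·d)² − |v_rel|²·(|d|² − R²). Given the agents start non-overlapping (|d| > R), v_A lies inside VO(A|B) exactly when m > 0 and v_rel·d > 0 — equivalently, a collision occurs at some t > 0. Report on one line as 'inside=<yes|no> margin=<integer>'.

d = (14, -2),  |d|² = 200;  R = 8+2 = 10,  c = 200−10² = 100
v_rel = (6, -1),  |v_rel|² = 37;  v_rel·d = (6)·(14) + (-1)·(-2) = 86
37·t² − 172·t + 100 = 0  ⇒  m = 86² − 37·100 = 3696
m = 3696 > 0,  v_rel·d = 86 > 0  ⇒  inside

inside=yes margin=3696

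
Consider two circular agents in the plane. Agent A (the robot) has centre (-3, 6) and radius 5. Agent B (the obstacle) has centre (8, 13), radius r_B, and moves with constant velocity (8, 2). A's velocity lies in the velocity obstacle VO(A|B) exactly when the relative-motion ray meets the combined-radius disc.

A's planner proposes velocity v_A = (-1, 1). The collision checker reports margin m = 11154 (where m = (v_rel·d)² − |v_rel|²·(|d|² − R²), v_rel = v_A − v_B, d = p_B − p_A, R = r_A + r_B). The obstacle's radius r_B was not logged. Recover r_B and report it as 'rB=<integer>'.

m = 11154
d = (11, 7);  v_rel = (-9, -1),  |v_rel|² = 82
v_rel×d = (-9)·(7) − (-1)·(11) = -52
since m = R²·82 − (-52)²:  R² = (2704 + 11154) / 82 = 169
R = √169 = 13  ⇒  r_B = 13 − 5 = 8

rB=8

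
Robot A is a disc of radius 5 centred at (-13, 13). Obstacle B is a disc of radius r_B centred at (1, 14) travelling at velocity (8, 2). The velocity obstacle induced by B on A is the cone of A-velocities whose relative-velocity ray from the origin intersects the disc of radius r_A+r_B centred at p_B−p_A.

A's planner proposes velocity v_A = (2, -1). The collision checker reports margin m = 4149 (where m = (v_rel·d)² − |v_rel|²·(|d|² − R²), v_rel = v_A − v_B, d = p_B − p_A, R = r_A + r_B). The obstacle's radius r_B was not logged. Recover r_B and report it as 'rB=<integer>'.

m = 4149
d = (14, 1);  v_rel = (-6, -3),  |v_rel|² = 45
v_rel×d = (-6)·(1) − (-3)·(14) = 36
since m = R²·45 − 36²:  R² = (1296 + 4149) / 45 = 121
R = √121 = 11  ⇒  r_B = 11 − 5 = 6

rB=6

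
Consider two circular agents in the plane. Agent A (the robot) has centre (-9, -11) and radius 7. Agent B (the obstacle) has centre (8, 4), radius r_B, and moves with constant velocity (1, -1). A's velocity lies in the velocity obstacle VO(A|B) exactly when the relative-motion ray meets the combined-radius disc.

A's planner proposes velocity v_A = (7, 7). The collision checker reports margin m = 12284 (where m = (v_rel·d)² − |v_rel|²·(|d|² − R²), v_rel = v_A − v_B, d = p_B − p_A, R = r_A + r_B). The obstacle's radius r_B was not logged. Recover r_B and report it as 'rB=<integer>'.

m = 12284
d = (17, 15);  v_rel = (6, 8),  |v_rel|² = 100
v_rel×d = (6)·(15) − (8)·(17) = -46
since m = R²·100 − (-46)²:  R² = (2116 + 12284) / 100 = 144
R = √144 = 12  ⇒  r_B = 12 − 7 = 5

rB=5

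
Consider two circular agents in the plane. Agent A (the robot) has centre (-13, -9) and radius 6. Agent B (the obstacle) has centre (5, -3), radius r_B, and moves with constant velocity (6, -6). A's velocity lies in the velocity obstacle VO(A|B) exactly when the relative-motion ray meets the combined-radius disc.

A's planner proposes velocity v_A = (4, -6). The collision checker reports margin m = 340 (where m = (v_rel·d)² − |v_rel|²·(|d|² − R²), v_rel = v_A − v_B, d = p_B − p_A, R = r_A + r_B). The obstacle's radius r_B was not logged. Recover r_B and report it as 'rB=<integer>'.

m = 340
d = (18, 6);  v_rel = (-2, 0),  |v_rel|² = 4
v_rel×d = (-2)·(6) − (0)·(18) = -12
since m = R²·4 − (-12)²:  R² = (144 + 340) / 4 = 121
R = √121 = 11  ⇒  r_B = 11 − 6 = 5

rB=5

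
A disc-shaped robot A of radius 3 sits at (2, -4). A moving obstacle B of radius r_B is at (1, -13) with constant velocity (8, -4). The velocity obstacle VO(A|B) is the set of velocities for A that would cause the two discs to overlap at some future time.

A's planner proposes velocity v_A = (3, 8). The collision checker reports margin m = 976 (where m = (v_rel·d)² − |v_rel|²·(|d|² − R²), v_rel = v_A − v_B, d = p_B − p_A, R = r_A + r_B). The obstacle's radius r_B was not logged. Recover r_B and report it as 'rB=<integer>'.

m = 976
d = (-1, -9);  v_rel = (-5, 12),  |v_rel|² = 169
v_rel×d = (-5)·(-9) − (12)·(-1) = 57
since m = R²·169 − 57²:  R² = (3249 + 976) / 169 = 25
R = √25 = 5  ⇒  r_B = 5 − 3 = 2

rB=2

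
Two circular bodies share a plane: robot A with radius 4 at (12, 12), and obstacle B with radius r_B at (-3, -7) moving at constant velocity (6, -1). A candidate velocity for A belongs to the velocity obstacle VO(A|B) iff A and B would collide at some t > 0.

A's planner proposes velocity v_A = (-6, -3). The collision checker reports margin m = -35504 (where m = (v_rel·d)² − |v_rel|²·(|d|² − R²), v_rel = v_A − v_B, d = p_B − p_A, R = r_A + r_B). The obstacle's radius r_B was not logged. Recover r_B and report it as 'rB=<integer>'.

m = -35504
d = (-15, -19);  v_rel = (-12, -2),  |v_rel|² = 148
v_rel×d = (-12)·(-19) − (-2)·(-15) = 198
since m = R²·148 − 198²:  R² = (39204 + -35504) / 148 = 25
R = √25 = 5  ⇒  r_B = 5 − 4 = 1

rB=1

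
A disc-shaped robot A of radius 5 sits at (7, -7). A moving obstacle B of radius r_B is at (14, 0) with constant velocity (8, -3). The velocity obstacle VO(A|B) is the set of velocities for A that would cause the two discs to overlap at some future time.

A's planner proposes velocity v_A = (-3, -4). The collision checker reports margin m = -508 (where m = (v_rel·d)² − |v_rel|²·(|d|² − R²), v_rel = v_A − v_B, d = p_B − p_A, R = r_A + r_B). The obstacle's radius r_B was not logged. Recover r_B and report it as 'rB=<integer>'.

m = -508
d = (7, 7);  v_rel = (-11, -1),  |v_rel|² = 122
v_rel×d = (-11)·(7) − (-1)·(7) = -70
since m = R²·122 − (-70)²:  R² = (4900 + -508) / 122 = 36
R = √36 = 6  ⇒  r_B = 6 − 5 = 1

rB=1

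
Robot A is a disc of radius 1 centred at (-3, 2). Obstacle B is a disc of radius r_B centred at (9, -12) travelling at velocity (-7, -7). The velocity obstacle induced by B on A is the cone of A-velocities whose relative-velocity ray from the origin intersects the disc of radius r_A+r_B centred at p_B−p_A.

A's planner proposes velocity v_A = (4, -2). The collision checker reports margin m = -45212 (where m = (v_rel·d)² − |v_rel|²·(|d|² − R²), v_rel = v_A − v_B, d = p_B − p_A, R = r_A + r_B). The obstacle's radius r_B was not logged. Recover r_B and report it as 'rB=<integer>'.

m = -45212
d = (12, -14);  v_rel = (11, 5),  |v_rel|² = 146
v_rel×d = (11)·(-14) − (5)·(12) = -214
since m = R²·146 − (-214)²:  R² = (45796 + -45212) / 146 = 4
R = √4 = 2  ⇒  r_B = 2 − 1 = 1

rB=1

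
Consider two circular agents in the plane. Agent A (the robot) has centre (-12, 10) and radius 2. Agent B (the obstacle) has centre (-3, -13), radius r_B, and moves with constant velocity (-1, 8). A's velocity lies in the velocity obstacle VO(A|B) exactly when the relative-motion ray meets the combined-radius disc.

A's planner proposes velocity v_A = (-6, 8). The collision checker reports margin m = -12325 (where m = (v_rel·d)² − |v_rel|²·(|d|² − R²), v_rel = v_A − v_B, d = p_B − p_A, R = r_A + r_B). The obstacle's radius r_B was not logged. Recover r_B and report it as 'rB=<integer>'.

m = -12325
d = (9, -23);  v_rel = (-5, 0),  |v_rel|² = 25
v_rel×d = (-5)·(-23) − (0)·(9) = 115
since m = R²·25 − 115²:  R² = (13225 + -12325) / 25 = 36
R = √36 = 6  ⇒  r_B = 6 − 2 = 4

rB=4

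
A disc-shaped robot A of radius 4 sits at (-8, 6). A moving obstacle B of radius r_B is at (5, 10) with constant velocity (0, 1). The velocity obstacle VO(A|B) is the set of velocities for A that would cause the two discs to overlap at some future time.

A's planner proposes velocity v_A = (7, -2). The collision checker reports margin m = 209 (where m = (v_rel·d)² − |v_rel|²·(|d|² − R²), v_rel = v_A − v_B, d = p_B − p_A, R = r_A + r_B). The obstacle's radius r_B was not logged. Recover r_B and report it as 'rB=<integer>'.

m = 209
d = (13, 4);  v_rel = (7, -3),  |v_rel|² = 58
v_rel×d = (7)·(4) − (-3)·(13) = 67
since m = R²·58 − 67²:  R² = (4489 + 209) / 58 = 81
R = √81 = 9  ⇒  r_B = 9 − 4 = 5

rB=5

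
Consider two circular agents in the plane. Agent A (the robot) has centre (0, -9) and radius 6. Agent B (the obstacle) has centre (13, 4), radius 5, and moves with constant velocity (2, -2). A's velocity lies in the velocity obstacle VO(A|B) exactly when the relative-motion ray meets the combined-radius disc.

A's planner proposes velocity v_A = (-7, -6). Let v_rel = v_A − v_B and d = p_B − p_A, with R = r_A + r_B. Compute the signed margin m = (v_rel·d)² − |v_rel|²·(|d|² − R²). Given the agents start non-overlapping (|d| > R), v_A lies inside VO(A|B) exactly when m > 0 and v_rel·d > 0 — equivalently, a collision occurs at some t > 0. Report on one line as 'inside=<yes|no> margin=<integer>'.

d = (13, 13),  |d|² = 338;  R = 6+5 = 11,  c = 338−11² = 217
v_rel = (-9, -4),  |v_rel|² = 97;  v_rel·d = (-9)·(13) + (-4)·(13) = -169
97·t² + 338·t + 217 = 0  ⇒  m = (-169)² − 97·217 = 7512
m = 7512 > 0,  v_rel·d = -169 < 0  ⇒  outside

inside=no margin=7512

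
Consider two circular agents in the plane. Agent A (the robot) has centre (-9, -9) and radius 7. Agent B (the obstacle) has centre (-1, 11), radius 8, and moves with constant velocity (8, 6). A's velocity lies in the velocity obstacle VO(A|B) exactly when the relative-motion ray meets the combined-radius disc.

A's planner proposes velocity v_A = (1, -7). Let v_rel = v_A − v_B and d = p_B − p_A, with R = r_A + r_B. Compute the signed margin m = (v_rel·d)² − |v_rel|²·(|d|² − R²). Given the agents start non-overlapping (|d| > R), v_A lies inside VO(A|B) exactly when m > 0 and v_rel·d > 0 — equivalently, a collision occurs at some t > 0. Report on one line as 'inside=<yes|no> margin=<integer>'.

d = (8, 20),  |d|² = 464;  R = 7+8 = 15,  c = 464−15² = 239
v_rel = (-7, -13),  |v_rel|² = 218;  v_rel·d = (-7)·(8) + (-13)·(20) = -316
218·t² + 632·t + 239 = 0  ⇒  m = (-316)² − 218·239 = 47754
m = 47754 > 0,  v_rel·d = -316 < 0  ⇒  outside

inside=no margin=47754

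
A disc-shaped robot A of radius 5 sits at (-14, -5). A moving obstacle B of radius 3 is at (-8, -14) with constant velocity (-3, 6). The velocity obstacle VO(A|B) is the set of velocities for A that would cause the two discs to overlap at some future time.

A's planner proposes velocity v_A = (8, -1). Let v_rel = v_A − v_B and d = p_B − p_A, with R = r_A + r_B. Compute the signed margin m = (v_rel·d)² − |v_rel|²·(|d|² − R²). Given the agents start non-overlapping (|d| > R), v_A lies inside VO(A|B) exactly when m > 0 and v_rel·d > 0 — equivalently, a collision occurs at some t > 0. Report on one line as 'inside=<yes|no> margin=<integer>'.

d = (6, -9),  |d|² = 117;  R = 5+3 = 8,  c = 117−8² = 53
v_rel = (11, -7),  |v_rel|² = 170;  v_rel·d = (11)·(6) + (-7)·(-9) = 129
170·t² − 258·t + 53 = 0  ⇒  m = 129² − 170·53 = 7631
m = 7631 > 0,  v_rel·d = 129 > 0  ⇒  inside

inside=yes margin=7631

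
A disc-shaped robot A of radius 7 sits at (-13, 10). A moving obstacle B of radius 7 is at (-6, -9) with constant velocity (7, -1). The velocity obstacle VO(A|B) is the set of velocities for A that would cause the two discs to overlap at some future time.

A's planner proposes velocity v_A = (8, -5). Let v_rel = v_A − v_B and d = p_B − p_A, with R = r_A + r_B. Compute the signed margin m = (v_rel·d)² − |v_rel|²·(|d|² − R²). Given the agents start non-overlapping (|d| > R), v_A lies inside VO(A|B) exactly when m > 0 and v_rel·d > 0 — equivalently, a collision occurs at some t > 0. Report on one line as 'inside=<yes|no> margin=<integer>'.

d = (7, -19),  |d|² = 410;  R = 7+7 = 14,  c = 410−14² = 214
v_rel = (1, -4),  |v_rel|² = 17;  v_rel·d = (1)·(7) + (-4)·(-19) = 83
17·t² − 166·t + 214 = 0  ⇒  m = 83² − 17·214 = 3251
m = 3251 > 0,  v_rel·d = 83 > 0  ⇒  inside

inside=yes margin=3251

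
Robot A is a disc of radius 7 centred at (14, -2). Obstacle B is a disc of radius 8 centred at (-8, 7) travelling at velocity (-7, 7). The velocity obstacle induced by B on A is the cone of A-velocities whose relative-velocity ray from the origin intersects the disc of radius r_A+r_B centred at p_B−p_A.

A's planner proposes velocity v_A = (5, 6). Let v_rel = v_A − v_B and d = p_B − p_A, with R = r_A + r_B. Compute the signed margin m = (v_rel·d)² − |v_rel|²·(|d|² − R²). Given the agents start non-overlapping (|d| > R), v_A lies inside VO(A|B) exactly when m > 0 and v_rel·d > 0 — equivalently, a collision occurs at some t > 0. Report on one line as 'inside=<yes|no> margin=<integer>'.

d = (-22, 9),  |d|² = 565;  R = 7+8 = 15,  c = 565−15² = 340
v_rel = (12, -1),  |v_rel|² = 145;  v_rel·d = (12)·(-22) + (-1)·(9) = -273
145·t² + 546·t + 340 = 0  ⇒  m = (-273)² − 145·340 = 25229
m = 25229 > 0,  v_rel·d = -273 < 0  ⇒  outside

inside=no margin=25229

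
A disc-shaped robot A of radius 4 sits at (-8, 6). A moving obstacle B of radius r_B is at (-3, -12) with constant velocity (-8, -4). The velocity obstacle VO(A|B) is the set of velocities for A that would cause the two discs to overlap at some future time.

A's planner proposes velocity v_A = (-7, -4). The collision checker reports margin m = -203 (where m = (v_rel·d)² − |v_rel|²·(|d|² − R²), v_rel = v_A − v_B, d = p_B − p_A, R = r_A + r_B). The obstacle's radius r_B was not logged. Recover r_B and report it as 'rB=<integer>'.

m = -203
d = (5, -18);  v_rel = (1, 0),  |v_rel|² = 1
v_rel×d = (1)·(-18) − (0)·(5) = -18
since m = R²·1 − (-18)²:  R² = (324 + -203) / 1 = 121
R = √121 = 11  ⇒  r_B = 11 − 4 = 7

rB=7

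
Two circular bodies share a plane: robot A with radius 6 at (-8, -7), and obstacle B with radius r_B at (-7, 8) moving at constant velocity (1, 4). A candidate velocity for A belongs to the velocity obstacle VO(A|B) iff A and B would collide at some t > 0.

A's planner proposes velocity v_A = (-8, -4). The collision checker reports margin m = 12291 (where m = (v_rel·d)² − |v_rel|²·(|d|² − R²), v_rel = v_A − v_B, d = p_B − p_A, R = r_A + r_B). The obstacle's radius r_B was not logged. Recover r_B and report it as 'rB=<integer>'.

m = 12291
d = (1, 15);  v_rel = (-9, -8),  |v_rel|² = 145
v_rel×d = (-9)·(15) − (-8)·(1) = -127
since m = R²·145 − (-127)²:  R² = (16129 + 12291) / 145 = 196
R = √196 = 14  ⇒  r_B = 14 − 6 = 8

rB=8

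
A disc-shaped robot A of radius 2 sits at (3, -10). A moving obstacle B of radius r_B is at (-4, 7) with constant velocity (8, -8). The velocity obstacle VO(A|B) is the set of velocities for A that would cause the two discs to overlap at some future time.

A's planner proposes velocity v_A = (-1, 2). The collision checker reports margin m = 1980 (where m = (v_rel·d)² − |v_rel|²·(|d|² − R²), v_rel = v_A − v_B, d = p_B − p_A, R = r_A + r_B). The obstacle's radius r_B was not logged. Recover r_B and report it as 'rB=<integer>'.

m = 1980
d = (-7, 17);  v_rel = (-9, 10),  |v_rel|² = 181
v_rel×d = (-9)·(17) − (10)·(-7) = -83
since m = R²·181 − (-83)²:  R² = (6889 + 1980) / 181 = 49
R = √49 = 7  ⇒  r_B = 7 − 2 = 5

rB=5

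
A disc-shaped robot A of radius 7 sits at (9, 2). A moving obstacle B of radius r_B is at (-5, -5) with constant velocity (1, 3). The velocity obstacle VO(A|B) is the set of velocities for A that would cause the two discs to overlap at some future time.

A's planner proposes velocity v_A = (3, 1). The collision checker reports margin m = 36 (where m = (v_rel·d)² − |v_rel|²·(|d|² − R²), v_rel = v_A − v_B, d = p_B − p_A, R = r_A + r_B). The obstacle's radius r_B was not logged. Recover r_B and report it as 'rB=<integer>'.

m = 36
d = (-14, -7);  v_rel = (2, -2),  |v_rel|² = 8
v_rel×d = (2)·(-7) − (-2)·(-14) = -42
since m = R²·8 − (-42)²:  R² = (1764 + 36) / 8 = 225
R = √225 = 15  ⇒  r_B = 15 − 7 = 8

rB=8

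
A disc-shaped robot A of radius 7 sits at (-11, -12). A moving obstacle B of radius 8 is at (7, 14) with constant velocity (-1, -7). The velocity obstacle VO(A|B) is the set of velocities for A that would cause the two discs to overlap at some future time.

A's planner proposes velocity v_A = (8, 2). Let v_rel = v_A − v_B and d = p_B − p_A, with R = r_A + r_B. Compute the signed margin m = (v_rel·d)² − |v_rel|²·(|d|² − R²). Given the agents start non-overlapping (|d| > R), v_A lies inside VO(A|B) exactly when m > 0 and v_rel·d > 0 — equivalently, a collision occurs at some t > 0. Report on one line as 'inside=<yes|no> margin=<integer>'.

d = (18, 26),  |d|² = 1000;  R = 7+8 = 15,  c = 1000−15² = 775
v_rel = (9, 9),  |v_rel|² = 162;  v_rel·d = (9)·(18) + (9)·(26) = 396
162·t² − 792·t + 775 = 0  ⇒  m = 396² − 162·775 = 31266
m = 31266 > 0,  v_rel·d = 396 > 0  ⇒  inside

inside=yes margin=31266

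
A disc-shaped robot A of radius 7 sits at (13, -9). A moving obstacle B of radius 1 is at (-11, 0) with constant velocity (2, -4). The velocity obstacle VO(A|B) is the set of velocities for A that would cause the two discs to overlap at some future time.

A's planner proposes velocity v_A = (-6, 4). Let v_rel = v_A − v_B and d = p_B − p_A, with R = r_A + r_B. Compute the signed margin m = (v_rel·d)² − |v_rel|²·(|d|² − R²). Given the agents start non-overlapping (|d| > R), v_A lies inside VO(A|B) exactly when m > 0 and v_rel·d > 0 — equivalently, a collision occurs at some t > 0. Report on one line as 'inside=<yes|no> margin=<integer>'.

d = (-24, 9),  |d|² = 657;  R = 7+1 = 8,  c = 657−8² = 593
v_rel = (-8, 8),  |v_rel|² = 128;  v_rel·d = (-8)·(-24) + (8)·(9) = 264
128·t² − 528·t + 593 = 0  ⇒  m = 264² − 128·593 = -6208
m = -6208 < 0,  v_rel·d = 264 > 0  ⇒  outside

inside=no margin=-6208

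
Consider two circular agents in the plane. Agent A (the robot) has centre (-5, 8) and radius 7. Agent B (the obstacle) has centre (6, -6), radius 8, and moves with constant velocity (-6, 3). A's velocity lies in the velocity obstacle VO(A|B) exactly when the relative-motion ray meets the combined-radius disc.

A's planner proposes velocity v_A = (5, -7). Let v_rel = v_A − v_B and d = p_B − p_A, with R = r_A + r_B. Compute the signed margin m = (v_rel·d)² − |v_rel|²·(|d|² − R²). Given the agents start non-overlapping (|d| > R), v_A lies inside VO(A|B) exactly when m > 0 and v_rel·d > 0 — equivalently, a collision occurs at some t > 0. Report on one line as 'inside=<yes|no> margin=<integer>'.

d = (11, -14),  |d|² = 317;  R = 7+8 = 15,  c = 317−15² = 92
v_rel = (11, -10),  |v_rel|² = 221;  v_rel·d = (11)·(11) + (-10)·(-14) = 261
221·t² − 522·t + 92 = 0  ⇒  m = 261² − 221·92 = 47789
m = 47789 > 0,  v_rel·d = 261 > 0  ⇒  inside

inside=yes margin=47789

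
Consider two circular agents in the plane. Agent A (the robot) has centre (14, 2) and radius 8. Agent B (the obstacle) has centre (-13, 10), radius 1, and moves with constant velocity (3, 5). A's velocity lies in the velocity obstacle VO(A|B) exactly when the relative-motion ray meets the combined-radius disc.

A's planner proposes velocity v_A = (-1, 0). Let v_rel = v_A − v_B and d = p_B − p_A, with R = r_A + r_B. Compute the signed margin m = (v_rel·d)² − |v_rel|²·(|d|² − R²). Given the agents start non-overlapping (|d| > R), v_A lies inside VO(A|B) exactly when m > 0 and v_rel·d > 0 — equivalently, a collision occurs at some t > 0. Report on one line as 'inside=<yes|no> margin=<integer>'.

d = (-27, 8),  |d|² = 793;  R = 8+1 = 9,  c = 793−9² = 712
v_rel = (-4, -5),  |v_rel|² = 41;  v_rel·d = (-4)·(-27) + (-5)·(8) = 68
41·t² − 136·t + 712 = 0  ⇒  m = 68² − 41·712 = -24568
m = -24568 < 0,  v_rel·d = 68 > 0  ⇒  outside

inside=no margin=-24568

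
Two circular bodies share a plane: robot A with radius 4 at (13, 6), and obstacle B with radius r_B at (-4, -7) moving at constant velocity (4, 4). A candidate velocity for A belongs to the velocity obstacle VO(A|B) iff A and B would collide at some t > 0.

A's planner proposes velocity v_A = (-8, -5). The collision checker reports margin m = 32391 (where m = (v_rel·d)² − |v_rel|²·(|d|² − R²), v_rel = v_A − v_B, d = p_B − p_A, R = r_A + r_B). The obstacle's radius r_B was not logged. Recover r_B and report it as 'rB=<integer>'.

m = 32391
d = (-17, -13);  v_rel = (-12, -9),  |v_rel|² = 225
v_rel×d = (-12)·(-13) − (-9)·(-17) = 3
since m = R²·225 − 3²:  R² = (9 + 32391) / 225 = 144
R = √144 = 12  ⇒  r_B = 12 − 4 = 8

rB=8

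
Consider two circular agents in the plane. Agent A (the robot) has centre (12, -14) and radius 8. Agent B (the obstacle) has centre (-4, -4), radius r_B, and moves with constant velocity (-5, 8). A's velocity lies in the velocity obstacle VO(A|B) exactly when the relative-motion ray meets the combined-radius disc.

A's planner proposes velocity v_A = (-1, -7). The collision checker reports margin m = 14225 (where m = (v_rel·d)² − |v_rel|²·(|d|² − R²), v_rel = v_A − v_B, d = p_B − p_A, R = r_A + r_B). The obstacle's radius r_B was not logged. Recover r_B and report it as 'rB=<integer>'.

m = 14225
d = (-16, 10);  v_rel = (4, -15),  |v_rel|² = 241
v_rel×d = (4)·(10) − (-15)·(-16) = -200
since m = R²·241 − (-200)²:  R² = (40000 + 14225) / 241 = 225
R = √225 = 15  ⇒  r_B = 15 − 8 = 7

rB=7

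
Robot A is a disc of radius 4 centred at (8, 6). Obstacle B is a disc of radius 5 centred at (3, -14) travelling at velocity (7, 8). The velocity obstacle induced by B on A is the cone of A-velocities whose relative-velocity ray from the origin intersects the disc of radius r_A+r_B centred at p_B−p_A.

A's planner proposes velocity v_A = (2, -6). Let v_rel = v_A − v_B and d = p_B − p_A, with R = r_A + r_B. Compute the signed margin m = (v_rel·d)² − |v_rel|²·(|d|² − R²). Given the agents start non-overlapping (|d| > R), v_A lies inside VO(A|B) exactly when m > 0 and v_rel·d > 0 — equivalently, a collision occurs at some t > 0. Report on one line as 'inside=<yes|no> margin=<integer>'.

d = (-5, -20),  |d|² = 425;  R = 4+5 = 9,  c = 425−9² = 344
v_rel = (-5, -14),  |v_rel|² = 221;  v_rel·d = (-5)·(-5) + (-14)·(-20) = 305
221·t² − 610·t + 344 = 0  ⇒  m = 305² − 221·344 = 17001
m = 17001 > 0,  v_rel·d = 305 > 0  ⇒  inside

inside=yes margin=17001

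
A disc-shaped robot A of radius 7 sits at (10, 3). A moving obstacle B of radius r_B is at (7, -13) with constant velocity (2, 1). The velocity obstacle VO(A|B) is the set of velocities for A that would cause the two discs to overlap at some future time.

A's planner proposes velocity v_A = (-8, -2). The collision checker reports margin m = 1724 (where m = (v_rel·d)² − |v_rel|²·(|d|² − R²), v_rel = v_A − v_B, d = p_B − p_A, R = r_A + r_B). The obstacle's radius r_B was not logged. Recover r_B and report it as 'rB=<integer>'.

m = 1724
d = (-3, -16);  v_rel = (-10, -3),  |v_rel|² = 109
v_rel×d = (-10)·(-16) − (-3)·(-3) = 151
since m = R²·109 − 151²:  R² = (22801 + 1724) / 109 = 225
R = √225 = 15  ⇒  r_B = 15 − 7 = 8

rB=8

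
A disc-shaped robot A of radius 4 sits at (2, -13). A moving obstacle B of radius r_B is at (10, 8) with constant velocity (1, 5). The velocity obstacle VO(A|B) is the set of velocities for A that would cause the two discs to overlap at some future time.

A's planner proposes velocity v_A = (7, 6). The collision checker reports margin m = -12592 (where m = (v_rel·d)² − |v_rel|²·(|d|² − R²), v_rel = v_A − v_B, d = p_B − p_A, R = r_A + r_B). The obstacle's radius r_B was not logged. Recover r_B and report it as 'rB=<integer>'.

m = -12592
d = (8, 21);  v_rel = (6, 1),  |v_rel|² = 37
v_rel×d = (6)·(21) − (1)·(8) = 118
since m = R²·37 − 118²:  R² = (13924 + -12592) / 37 = 36
R = √36 = 6  ⇒  r_B = 6 − 4 = 2

rB=2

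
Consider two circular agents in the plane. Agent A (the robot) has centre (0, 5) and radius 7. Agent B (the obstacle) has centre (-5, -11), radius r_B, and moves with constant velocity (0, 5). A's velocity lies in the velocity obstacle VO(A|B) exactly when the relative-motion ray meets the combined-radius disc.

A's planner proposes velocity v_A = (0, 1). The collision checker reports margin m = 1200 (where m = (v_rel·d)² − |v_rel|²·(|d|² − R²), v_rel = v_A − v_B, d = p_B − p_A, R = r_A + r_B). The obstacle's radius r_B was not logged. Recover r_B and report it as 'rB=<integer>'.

m = 1200
d = (-5, -16);  v_rel = (0, -4),  |v_rel|² = 16
v_rel×d = (0)·(-16) − (-4)·(-5) = -20
since m = R²·16 − (-20)²:  R² = (400 + 1200) / 16 = 100
R = √100 = 10  ⇒  r_B = 10 − 7 = 3

rB=3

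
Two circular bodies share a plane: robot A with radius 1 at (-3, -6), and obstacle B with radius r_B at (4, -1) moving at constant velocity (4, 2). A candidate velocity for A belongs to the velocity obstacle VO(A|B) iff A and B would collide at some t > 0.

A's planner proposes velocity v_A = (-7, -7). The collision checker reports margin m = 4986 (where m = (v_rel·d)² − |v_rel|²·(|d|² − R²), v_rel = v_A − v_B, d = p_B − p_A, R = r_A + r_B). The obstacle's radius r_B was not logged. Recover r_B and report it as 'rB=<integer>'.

m = 4986
d = (7, 5);  v_rel = (-11, -9),  |v_rel|² = 202
v_rel×d = (-11)·(5) − (-9)·(7) = 8
since m = R²·202 − 8²:  R² = (64 + 4986) / 202 = 25
R = √25 = 5  ⇒  r_B = 5 − 1 = 4

rB=4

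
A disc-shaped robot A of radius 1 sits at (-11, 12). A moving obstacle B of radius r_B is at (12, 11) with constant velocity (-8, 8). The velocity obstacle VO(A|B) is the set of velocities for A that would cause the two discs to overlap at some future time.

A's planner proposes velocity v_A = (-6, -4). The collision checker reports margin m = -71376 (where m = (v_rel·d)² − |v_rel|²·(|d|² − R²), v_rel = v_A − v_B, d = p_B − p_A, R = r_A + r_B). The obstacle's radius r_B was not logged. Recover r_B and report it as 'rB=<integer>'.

m = -71376
d = (23, -1);  v_rel = (2, -12),  |v_rel|² = 148
v_rel×d = (2)·(-1) − (-12)·(23) = 274
since m = R²·148 − 274²:  R² = (75076 + -71376) / 148 = 25
R = √25 = 5  ⇒  r_B = 5 − 1 = 4

rB=4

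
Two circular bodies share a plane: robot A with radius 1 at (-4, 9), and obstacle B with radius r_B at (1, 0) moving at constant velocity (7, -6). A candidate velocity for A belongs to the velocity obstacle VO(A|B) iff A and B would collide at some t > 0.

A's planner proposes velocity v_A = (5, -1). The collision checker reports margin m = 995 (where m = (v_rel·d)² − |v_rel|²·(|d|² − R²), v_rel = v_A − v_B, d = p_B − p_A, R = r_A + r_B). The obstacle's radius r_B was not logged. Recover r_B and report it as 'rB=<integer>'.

m = 995
d = (5, -9);  v_rel = (-2, 5),  |v_rel|² = 29
v_rel×d = (-2)·(-9) − (5)·(5) = -7
since m = R²·29 − (-7)²:  R² = (49 + 995) / 29 = 36
R = √36 = 6  ⇒  r_B = 6 − 1 = 5

rB=5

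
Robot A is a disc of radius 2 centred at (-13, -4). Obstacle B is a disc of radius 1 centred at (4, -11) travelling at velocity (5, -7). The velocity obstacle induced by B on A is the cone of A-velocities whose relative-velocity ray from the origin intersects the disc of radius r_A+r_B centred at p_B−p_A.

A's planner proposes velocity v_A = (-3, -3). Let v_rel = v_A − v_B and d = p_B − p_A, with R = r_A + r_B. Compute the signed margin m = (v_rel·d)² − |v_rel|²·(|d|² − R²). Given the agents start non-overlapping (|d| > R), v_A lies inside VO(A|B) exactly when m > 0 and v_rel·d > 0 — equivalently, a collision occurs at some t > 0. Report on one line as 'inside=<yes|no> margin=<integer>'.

d = (17, -7),  |d|² = 338;  R = 2+1 = 3,  c = 338−3² = 329
v_rel = (-8, 4),  |v_rel|² = 80;  v_rel·d = (-8)·(17) + (4)·(-7) = -164
80·t² + 328·t + 329 = 0  ⇒  m = (-164)² − 80·329 = 576
m = 576 > 0,  v_rel·d = -164 < 0  ⇒  outside

inside=no margin=576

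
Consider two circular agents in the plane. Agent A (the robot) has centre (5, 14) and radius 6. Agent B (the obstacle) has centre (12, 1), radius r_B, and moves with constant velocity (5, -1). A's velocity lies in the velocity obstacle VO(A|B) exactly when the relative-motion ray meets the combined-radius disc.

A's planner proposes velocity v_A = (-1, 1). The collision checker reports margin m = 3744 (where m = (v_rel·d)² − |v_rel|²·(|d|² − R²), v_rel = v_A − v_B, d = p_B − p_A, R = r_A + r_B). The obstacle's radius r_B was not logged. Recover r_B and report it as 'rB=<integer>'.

m = 3744
d = (7, -13);  v_rel = (-6, 2),  |v_rel|² = 40
v_rel×d = (-6)·(-13) − (2)·(7) = 64
since m = R²·40 − 64²:  R² = (4096 + 3744) / 40 = 196
R = √196 = 14  ⇒  r_B = 14 − 6 = 8

rB=8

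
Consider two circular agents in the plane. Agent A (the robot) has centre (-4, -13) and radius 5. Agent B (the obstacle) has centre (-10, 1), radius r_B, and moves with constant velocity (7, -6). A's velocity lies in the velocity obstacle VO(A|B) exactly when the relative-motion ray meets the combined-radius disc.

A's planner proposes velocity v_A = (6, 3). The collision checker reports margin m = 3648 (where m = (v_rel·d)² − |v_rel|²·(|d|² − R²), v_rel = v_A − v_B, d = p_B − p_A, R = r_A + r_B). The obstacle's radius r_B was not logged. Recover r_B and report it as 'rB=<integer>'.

m = 3648
d = (-6, 14);  v_rel = (-1, 9),  |v_rel|² = 82
v_rel×d = (-1)·(14) − (9)·(-6) = 40
since m = R²·82 − 40²:  R² = (1600 + 3648) / 82 = 64
R = √64 = 8  ⇒  r_B = 8 − 5 = 3

rB=3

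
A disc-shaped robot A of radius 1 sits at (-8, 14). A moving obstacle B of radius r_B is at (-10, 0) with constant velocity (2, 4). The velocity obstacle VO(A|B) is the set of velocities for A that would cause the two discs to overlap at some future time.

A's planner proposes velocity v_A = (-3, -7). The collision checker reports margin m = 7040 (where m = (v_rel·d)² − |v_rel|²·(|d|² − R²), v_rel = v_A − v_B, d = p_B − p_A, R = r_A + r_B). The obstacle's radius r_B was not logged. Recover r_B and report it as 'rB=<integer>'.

m = 7040
d = (-2, -14);  v_rel = (-5, -11),  |v_rel|² = 146
v_rel×d = (-5)·(-14) − (-11)·(-2) = 48
since m = R²·146 − 48²:  R² = (2304 + 7040) / 146 = 64
R = √64 = 8  ⇒  r_B = 8 − 1 = 7

rB=7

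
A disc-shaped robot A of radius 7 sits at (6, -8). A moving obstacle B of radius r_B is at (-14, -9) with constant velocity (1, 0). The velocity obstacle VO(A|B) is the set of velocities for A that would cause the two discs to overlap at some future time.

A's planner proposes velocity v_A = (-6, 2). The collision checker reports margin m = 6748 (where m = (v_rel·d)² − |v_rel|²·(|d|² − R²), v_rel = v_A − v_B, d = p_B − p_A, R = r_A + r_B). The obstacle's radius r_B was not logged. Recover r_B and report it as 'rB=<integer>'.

m = 6748
d = (-20, -1);  v_rel = (-7, 2),  |v_rel|² = 53
v_rel×d = (-7)·(-1) − (2)·(-20) = 47
since m = R²·53 − 47²:  R² = (2209 + 6748) / 53 = 169
R = √169 = 13  ⇒  r_B = 13 − 7 = 6

rB=6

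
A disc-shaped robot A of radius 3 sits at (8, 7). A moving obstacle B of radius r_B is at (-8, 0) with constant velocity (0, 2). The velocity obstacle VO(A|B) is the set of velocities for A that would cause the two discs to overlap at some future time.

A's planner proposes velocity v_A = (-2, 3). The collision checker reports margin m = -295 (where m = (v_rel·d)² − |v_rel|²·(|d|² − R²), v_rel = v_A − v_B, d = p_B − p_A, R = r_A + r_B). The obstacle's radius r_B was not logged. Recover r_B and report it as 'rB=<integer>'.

m = -295
d = (-16, -7);  v_rel = (-2, 1),  |v_rel|² = 5
v_rel×d = (-2)·(-7) − (1)·(-16) = 30
since m = R²·5 − 30²:  R² = (900 + -295) / 5 = 121
R = √121 = 11  ⇒  r_B = 11 − 3 = 8

rB=8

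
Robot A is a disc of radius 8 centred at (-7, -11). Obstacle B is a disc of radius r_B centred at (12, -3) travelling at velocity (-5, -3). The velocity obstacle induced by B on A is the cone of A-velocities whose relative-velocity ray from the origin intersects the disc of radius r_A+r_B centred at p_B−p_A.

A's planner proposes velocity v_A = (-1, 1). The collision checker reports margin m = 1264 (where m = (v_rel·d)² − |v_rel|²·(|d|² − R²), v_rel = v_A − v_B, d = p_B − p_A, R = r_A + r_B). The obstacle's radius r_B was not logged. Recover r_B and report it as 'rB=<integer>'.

m = 1264
d = (19, 8);  v_rel = (4, 4),  |v_rel|² = 32
v_rel×d = (4)·(8) − (4)·(19) = -44
since m = R²·32 − (-44)²:  R² = (1936 + 1264) / 32 = 100
R = √100 = 10  ⇒  r_B = 10 − 8 = 2

rB=2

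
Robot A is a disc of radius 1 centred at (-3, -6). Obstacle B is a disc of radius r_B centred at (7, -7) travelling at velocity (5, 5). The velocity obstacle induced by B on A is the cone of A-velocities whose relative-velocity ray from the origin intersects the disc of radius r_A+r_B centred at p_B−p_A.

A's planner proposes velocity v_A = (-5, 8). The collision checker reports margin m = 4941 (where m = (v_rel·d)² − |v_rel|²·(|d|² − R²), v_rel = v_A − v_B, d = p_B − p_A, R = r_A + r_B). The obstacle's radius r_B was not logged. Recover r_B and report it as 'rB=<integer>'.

m = 4941
d = (10, -1);  v_rel = (-10, 3),  |v_rel|² = 109
v_rel×d = (-10)·(-1) − (3)·(10) = -20
since m = R²·109 − (-20)²:  R² = (400 + 4941) / 109 = 49
R = √49 = 7  ⇒  r_B = 7 − 1 = 6

rB=6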